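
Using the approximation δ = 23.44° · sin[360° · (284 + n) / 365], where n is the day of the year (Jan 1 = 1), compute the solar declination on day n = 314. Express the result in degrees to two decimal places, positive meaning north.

360 × (284 + 314) / 365 = 589.808°; sin(589.808°) = -0.7639.
δ = 23.44 × -0.7639 = -17.906° ≈ -17.91°.

-17.91°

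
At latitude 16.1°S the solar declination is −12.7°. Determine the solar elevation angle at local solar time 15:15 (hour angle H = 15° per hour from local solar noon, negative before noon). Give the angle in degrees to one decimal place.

42.8°

Hour angle H = 15° × (15.25 − 12) = 48.75°.
With φ = -16.1°, δ = -12.7°, H = 48.75°: sin φ sin δ = 0.0610, cos φ cos δ cos H = 0.6180, so cos θ_z = 0.6790.
θ_z = arccos(0.6790) = 47.23°, so the elevation is 90° − 47.23° = 42.77°.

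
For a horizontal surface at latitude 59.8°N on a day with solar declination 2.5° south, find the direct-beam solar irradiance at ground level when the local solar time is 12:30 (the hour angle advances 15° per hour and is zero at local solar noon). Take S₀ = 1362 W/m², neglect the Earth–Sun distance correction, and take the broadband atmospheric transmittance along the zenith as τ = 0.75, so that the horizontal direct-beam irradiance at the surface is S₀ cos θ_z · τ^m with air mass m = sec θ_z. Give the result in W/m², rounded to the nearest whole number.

336 W/m²

Hour angle H = 15° × (12.5 − 12) = 7.50°.
cos θ_z = sin(59.8°) sin(-2.5°) + cos(59.8°) cos(-2.5°) cos(7.50°) = -0.0377 + 0.4982 = 0.4605.
Air mass m = 1/cos θ_z = 1/0.4605 = 2.172; τ^m = 0.75^2.172 = 0.5353.
Surface direct beam = 1362 × 0.4605 × 0.5353 = 335.74 W/m².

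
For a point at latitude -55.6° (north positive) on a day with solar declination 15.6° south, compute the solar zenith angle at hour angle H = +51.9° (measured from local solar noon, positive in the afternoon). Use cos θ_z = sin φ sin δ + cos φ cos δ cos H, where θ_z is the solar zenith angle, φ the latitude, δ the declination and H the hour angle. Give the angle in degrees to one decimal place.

56.1°

cos θ_z = sin(-55.6°) sin(-15.6°) + cos(-55.6°) cos(-15.6°) cos(51.90°) = 0.2219 + 0.3358 = 0.5577.
θ_z = arccos(0.5577) = 56.10°.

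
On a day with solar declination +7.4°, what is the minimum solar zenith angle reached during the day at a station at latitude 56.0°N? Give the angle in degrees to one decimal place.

48.6°

At local solar noon the hour angle is zero, so the zenith angle is |φ − δ| = |56.0° − (7.4°)| = 48.6°.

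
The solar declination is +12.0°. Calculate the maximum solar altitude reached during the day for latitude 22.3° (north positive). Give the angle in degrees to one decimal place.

At local solar noon the hour angle is zero, so the elevation is 90° − |φ − δ| = 90° − |22.3° − (12.0°)| = 90° − 10.3° = 79.7°.

79.7°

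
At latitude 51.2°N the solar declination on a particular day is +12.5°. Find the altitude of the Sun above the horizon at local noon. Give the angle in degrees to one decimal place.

At local solar noon the hour angle is zero, so the elevation is 90° − |φ − δ| = 90° − |51.2° − (12.5°)| = 90° − 38.7° = 51.3°.

51.3°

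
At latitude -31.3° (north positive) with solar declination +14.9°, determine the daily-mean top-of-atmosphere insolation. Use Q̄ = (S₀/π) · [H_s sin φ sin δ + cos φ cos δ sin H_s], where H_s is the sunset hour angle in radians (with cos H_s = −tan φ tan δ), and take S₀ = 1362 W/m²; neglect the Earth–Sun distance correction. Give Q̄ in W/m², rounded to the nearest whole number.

−tan φ tan δ = −(-0.6080)(0.2661) = 0.1618; H_s = arccos(0.1618) = 80.69°. In radians, H_s = 1.4083.
H_s sin φ sin δ = 1.4083 × -0.5195 × 0.2571 = -0.1881.
cos φ cos δ sin H_s = 0.8545 × 0.9664 × 0.9868 = 0.8149.
Q̄ = (1362/π) × (-0.1881 + 0.8149) = 433.54 × 0.6268 = 271.74 W/m².

272 W/m²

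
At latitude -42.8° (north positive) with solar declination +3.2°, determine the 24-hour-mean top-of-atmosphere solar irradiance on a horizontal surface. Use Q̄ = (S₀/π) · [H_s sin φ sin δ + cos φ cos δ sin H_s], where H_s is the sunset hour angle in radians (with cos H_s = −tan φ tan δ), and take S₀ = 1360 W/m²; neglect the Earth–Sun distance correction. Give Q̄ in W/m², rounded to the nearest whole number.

292 W/m²

−tan φ tan δ = −(-0.9260)(0.0559) = 0.0518; H_s = arccos(0.0518) = 87.03°. In radians, H_s = 1.5190.
H_s sin φ sin δ = 1.5190 × -0.6794 × 0.0558 = -0.0576.
cos φ cos δ sin H_s = 0.7337 × 0.9984 × 0.9987 = 0.7316.
Q̄ = (1360/π) × (-0.0576 + 0.7316) = 432.90 × 0.6740 = 291.77 W/m².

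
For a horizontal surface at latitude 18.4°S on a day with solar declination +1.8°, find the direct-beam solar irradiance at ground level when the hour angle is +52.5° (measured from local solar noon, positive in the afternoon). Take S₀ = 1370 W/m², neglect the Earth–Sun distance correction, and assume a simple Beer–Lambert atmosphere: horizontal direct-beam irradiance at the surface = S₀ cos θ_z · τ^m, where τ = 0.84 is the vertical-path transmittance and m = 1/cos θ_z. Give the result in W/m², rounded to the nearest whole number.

572 W/m²

cos θ_z = sin(-18.4°) sin(1.8°) + cos(-18.4°) cos(1.8°) cos(52.50°) = -0.0099 + 0.5774 = 0.5675.
Air mass m = 1/cos θ_z = 1/0.5675 = 1.762; τ^m = 0.84^1.762 = 0.7355.
Surface direct beam = 1370 × 0.5675 × 0.7355 = 571.83 W/m².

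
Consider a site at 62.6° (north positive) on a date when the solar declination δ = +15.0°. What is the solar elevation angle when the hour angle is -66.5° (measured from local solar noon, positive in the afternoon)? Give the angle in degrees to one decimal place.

cos θ_z = sin φ sin δ + cos φ cos δ cos H = (0.8878)(0.2588) + (0.4602)(0.9659)(0.3987) = 0.4070.
θ_z = arccos(0.4070) = 65.98°, so the elevation is 90° − 65.98° = 24.02°.

24.0°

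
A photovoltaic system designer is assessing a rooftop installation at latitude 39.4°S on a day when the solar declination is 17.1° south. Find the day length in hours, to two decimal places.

The sunset hour angle satisfies cos H_s = −tan φ tan δ = -0.2527, giving H_s = 104.64°.
Day length = 2 H_s / 15° h⁻¹ = 209.28° / 15 = 13.952 h.

13.95 hours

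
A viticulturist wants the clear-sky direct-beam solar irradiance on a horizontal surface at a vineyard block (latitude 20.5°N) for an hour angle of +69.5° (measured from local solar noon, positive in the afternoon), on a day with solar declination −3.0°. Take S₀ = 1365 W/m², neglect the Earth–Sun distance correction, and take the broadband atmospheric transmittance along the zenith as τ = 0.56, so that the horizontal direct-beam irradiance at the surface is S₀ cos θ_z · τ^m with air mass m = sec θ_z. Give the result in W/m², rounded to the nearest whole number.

65 W/m²

cos θ_z = sin(20.5°) sin(-3.0°) + cos(20.5°) cos(-3.0°) cos(69.50°) = -0.0183 + 0.3276 = 0.3093.
Air mass m = 1/cos θ_z = 1/0.3093 = 3.233; τ^m = 0.56^3.233 = 0.1534.
Surface direct beam = 1365 × 0.3093 × 0.1534 = 64.76 W/m².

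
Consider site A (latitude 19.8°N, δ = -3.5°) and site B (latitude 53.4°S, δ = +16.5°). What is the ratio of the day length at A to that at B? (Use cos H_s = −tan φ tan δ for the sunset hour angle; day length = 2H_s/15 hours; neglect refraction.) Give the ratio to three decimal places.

A: H_s = arccos(−tan 19.8° · tan -3.5°) = 88.74°, so 2H_s/15 = 11.8320 h.
B: H_s = arccos(−tan -53.4° · tan 16.5°) = 66.49°, so 2H_s/15 = 8.8653 h.
Ratio A/B = 11.8320 / 8.8653 = 1.3346.

1.335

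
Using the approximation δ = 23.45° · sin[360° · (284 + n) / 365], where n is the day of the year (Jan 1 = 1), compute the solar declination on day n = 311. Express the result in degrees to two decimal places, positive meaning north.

-17.11°

360 × (284 + 311) / 365 = 586.849°; sin(586.849°) = -0.7296.
δ = 23.45 × -0.7296 = -17.109° ≈ -17.11°.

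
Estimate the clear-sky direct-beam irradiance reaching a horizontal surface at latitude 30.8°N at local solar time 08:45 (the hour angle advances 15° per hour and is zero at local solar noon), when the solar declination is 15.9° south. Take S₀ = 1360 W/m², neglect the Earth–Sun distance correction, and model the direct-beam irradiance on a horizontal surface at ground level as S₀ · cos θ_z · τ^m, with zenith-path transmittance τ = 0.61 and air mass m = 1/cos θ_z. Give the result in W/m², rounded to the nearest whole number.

162 W/m²

Hour angle H = 15° × (8.75 − 12) = -48.75°.
cos θ_z = sin(30.8°) sin(-15.9°) + cos(30.8°) cos(-15.9°) cos(-48.75°) = -0.1403 + 0.5447 = 0.4044.
Air mass m = 1/cos θ_z = 1/0.4044 = 2.473; τ^m = 0.61^2.473 = 0.2945.
Surface direct beam = 1360 × 0.4044 × 0.2945 = 161.97 W/m².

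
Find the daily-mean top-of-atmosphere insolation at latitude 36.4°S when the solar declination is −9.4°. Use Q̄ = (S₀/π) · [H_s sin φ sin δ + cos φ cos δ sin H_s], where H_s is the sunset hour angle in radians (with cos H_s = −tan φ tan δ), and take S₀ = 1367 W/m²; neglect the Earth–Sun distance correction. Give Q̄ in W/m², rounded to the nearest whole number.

The sunset hour angle satisfies cos H_s = −tan φ tan δ = -0.1221, giving H_s = 97.01°. In radians, H_s = 1.6931.
H_s sin φ sin δ = 1.6931 × -0.5934 × -0.1633 = 0.1641.
cos φ cos δ sin H_s = 0.8049 × 0.9866 × 0.9925 = 0.7882.
Q̄ = (1367/π) × (0.1641 + 0.7882) = 435.13 × 0.9523 = 414.37 W/m².

414 W/m²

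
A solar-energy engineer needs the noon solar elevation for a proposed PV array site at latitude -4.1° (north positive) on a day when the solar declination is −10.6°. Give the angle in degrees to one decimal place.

83.5°

At local solar noon the hour angle is zero, so the elevation is 90° − |φ − δ| = 90° − |-4.1° − (-10.6°)| = 90° − 6.5° = 83.5°.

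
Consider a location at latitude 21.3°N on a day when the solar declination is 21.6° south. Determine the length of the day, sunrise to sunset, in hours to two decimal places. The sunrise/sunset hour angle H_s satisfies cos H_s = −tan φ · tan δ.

The sunset hour angle satisfies cos H_s = −tan φ tan δ = 0.1544, giving H_s = 81.12°.
Day length = 2 H_s / 15° h⁻¹ = 162.24° / 15 = 10.816 h.

10.82 hours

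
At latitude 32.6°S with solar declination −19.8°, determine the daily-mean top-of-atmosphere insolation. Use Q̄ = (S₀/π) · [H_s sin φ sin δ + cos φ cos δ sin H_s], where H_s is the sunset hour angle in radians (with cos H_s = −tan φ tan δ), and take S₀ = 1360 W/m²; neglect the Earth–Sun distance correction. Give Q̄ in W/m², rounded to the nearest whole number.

−tan φ tan δ = −(-0.6395)(-0.3600) = -0.2302; H_s = arccos(-0.2302) = 103.31°. In radians, H_s = 1.8031.
H_s sin φ sin δ = 1.8031 × -0.5388 × -0.3387 = 0.3291.
cos φ cos δ sin H_s = 0.8425 × 0.9409 × 0.9731 = 0.7714.
Q̄ = (1360/π) × (0.3291 + 0.7714) = 432.90 × 1.1005 = 476.41 W/m².

476 W/m²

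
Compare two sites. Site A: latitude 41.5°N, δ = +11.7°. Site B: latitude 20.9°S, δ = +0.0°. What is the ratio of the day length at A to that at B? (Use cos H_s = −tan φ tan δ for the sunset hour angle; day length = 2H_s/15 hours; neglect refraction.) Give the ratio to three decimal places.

1.117

A: H_s = arccos(−tan 41.5° · tan 11.7°) = 100.56°, so 2H_s/15 = 13.4080 h.
B: H_s = arccos(−tan -20.9° · tan 0.0°) = 90.00°, so 2H_s/15 = 12.0000 h.
Ratio A/B = 13.4080 / 12.0000 = 1.1173.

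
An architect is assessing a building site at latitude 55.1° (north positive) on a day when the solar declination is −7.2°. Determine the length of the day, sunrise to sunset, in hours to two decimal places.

10.61 hours

The sunset hour angle satisfies cos H_s = −tan φ tan δ = 0.1811, giving H_s = 79.57°.
Day length = 2 H_s / 15° h⁻¹ = 159.14° / 15 = 10.609 h.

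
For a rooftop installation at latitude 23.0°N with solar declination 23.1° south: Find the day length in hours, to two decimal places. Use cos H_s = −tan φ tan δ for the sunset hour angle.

−tan φ tan δ = −(0.4245)(-0.4265) = 0.1810; H_s = arccos(0.1810) = 79.57°.
Day length = 2 H_s / 15° h⁻¹ = 159.14° / 15 = 10.609 h.

10.61 hours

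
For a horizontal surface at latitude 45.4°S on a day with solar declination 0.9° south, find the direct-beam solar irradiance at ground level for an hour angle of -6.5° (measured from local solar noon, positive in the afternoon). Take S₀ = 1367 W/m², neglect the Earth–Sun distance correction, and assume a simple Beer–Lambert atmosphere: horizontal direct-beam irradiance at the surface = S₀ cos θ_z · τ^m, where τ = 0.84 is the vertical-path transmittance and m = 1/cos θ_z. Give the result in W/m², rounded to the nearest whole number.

cos θ_z = sin(-45.4°) sin(-0.9°) + cos(-45.4°) cos(-0.9°) cos(-6.50°) = 0.0112 + 0.6976 = 0.7088.
Air mass m = 1/cos θ_z = 1/0.7088 = 1.411; τ^m = 0.84^1.411 = 0.7819.
Surface direct beam = 1367 × 0.7088 × 0.7819 = 757.61 W/m².

758 W/m²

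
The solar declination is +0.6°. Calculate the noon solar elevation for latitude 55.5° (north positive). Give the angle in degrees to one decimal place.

35.1°

At local solar noon the hour angle is zero, so the elevation is 90° − |φ − δ| = 90° − |55.5° − (0.6°)| = 90° − 54.9° = 35.1°.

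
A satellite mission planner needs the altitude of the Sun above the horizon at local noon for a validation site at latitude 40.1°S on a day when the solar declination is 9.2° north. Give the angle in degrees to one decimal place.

40.7°

At local solar noon the hour angle is zero, so the elevation is 90° − |φ − δ| = 90° − |-40.1° − (9.2°)| = 90° − 49.3° = 40.7°.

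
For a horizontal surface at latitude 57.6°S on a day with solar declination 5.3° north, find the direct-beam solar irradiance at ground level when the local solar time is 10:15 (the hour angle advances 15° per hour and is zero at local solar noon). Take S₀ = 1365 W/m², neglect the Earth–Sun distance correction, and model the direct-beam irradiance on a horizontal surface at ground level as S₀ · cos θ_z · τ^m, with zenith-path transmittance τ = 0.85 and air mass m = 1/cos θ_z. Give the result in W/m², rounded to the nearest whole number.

364 W/m²

Hour angle H = 15° × (10.25 − 12) = -26.25°.
cos θ_z = sin(-57.6°) sin(5.3°) + cos(-57.6°) cos(5.3°) cos(-26.25°) = -0.0780 + 0.4785 = 0.4005.
Air mass m = 1/cos θ_z = 1/0.4005 = 2.497; τ^m = 0.85^2.497 = 0.6664.
Surface direct beam = 1365 × 0.4005 × 0.6664 = 364.31 W/m².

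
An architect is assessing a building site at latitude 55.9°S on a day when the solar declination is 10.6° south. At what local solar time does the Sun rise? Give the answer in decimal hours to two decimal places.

4.93 h

−tan φ tan δ = −(-1.4770)(-0.1871) = -0.2763; H_s = arccos(-0.2763) = 106.04°.
Sunrise is at 12 − H_s/15 = 12 − 7.069 = 4.931 h local solar time.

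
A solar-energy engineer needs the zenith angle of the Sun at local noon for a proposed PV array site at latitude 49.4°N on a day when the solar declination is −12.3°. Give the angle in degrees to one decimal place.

61.7°

At local solar noon the hour angle is zero, so the zenith angle is |φ − δ| = |49.4° − (-12.3°)| = 61.7°.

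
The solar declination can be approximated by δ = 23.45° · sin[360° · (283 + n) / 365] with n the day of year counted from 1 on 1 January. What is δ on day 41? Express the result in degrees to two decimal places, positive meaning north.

360 × (283 + 41) / 365 = 319.562°; sin(319.562°) = -0.6486.
δ = 23.45 × -0.6486 = -15.210° ≈ -15.21°.

-15.21°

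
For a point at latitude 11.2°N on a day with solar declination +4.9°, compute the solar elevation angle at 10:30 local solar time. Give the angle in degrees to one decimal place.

66.9°

Hour angle H = 15° × (10.5 − 12) = -22.50°.
cos θ_z = sin φ sin δ + cos φ cos δ cos H = (0.1942)(0.0854) + (0.9810)(0.9963)(0.9239) = 0.9196.
θ_z = arccos(0.9196) = 23.13°, so the elevation is 90° − 23.13° = 66.87°.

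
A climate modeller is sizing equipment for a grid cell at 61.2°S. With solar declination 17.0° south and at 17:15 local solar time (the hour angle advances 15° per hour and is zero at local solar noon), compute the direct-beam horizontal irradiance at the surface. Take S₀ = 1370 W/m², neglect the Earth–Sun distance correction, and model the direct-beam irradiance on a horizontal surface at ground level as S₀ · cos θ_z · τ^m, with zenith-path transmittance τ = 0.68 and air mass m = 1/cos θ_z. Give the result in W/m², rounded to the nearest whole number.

156 W/m²

Hour angle H = 15° × (17.25 − 12) = 78.75°.
cos θ_z = sin(-61.2°) sin(-17.0°) + cos(-61.2°) cos(-17.0°) cos(78.75°) = 0.2562 + 0.0899 = 0.3461.
Air mass m = 1/cos θ_z = 1/0.3461 = 2.889; τ^m = 0.68^2.889 = 0.3282.
Surface direct beam = 1370 × 0.3461 × 0.3282 = 155.62 W/m².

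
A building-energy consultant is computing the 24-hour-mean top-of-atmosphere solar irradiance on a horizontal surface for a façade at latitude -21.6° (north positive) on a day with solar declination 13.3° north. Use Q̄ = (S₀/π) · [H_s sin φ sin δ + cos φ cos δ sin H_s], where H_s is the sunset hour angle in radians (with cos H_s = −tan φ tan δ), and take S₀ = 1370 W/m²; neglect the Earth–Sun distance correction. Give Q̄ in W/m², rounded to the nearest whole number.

338 W/m²

The sunset hour angle satisfies cos H_s = −tan φ tan δ = 0.0936, giving H_s = 84.63°. In radians, H_s = 1.4771.
H_s sin φ sin δ = 1.4771 × -0.3681 × 0.2300 = -0.1251.
cos φ cos δ sin H_s = 0.9298 × 0.9732 × 0.9956 = 0.9009.
Q̄ = (1370/π) × (-0.1251 + 0.9009) = 436.08 × 0.7758 = 338.31 W/m².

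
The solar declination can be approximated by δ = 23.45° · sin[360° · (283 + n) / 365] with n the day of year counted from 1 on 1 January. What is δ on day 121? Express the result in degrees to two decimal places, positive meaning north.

360 × (283 + 121) / 365 = 398.466°; sin(398.466°) = 0.6221.
δ = 23.45 × 0.6221 = 14.588° ≈ +14.59°.

+14.59°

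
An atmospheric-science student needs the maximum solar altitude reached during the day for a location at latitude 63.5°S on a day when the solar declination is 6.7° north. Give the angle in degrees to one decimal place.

At local solar noon the hour angle is zero, so the elevation is 90° − |φ − δ| = 90° − |-63.5° − (6.7°)| = 90° − 70.2° = 19.8°.

19.8°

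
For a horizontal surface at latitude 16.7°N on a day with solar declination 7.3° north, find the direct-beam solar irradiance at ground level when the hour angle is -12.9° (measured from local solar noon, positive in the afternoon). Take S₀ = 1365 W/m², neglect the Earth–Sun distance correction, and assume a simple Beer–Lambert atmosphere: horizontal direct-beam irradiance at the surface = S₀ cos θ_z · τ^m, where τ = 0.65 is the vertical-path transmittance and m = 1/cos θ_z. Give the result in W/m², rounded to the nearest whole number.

With φ = 16.7°, δ = 7.3°, H = -12.90°: sin φ sin δ = 0.0365, cos φ cos δ cos H = 0.9261, so cos θ_z = 0.9626.
Air mass m = 1/cos θ_z = 1/0.9626 = 1.039; τ^m = 0.65^1.039 = 0.6392.
Surface direct beam = 1365 × 0.9626 × 0.6392 = 839.88 W/m².

840 W/m²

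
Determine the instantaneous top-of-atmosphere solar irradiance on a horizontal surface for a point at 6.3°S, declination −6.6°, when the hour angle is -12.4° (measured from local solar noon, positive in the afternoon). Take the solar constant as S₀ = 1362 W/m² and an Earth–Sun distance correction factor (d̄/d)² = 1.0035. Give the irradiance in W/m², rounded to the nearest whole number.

1335 W/m²

cos θ_z = sin φ sin δ + cos φ cos δ cos H = (-0.1097)(-0.1149) + (0.9940)(0.9934)(0.9767) = 0.9770.
Top-of-atmosphere irradiance = S₀ (d̄/d)² cos θ_z = 1362 × 1.0035 × 0.9770 = 1335.33 W/m².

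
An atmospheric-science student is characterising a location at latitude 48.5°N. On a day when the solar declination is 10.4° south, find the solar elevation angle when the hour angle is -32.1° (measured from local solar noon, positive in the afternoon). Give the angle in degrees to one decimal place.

24.6°

cos θ_z = sin φ sin δ + cos φ cos δ cos H = (0.7490)(-0.1805) + (0.6626)(0.9836)(0.8471) = 0.4169.
θ_z = arccos(0.4169) = 65.36°, so the elevation is 90° − 65.36° = 24.64°.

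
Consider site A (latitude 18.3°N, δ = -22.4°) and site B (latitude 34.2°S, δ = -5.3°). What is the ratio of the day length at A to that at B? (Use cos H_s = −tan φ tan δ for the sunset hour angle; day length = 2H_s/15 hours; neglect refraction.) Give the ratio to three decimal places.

0.878

A: H_s = arccos(−tan 18.3° · tan -22.4°) = 82.17°, so 2H_s/15 = 10.9560 h.
B: H_s = arccos(−tan -34.2° · tan -5.3°) = 93.61°, so 2H_s/15 = 12.4813 h.
Ratio A/B = 10.9560 / 12.4813 = 0.8778.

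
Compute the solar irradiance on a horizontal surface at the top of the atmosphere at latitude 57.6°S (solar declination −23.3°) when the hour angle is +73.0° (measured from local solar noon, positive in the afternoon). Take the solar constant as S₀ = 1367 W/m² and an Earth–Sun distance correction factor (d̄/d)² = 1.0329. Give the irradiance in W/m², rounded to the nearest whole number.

cos θ_z = sin(-57.6°) sin(-23.3°) + cos(-57.6°) cos(-23.3°) cos(73.00°) = 0.3340 + 0.1439 = 0.4779.
Top-of-atmosphere irradiance = S₀ (d̄/d)² cos θ_z = 1367 × 1.0329 × 0.4779 = 674.78 W/m².

675 W/m²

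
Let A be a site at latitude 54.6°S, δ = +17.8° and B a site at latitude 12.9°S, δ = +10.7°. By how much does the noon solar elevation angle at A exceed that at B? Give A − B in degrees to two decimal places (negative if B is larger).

-48.80°

A: 90° − |-54.6 − (17.8)| = 17.60°.
B: 90° − |-12.9 − (10.7)| = 66.40°.
A − B = 17.60 − 66.40 = -48.80°.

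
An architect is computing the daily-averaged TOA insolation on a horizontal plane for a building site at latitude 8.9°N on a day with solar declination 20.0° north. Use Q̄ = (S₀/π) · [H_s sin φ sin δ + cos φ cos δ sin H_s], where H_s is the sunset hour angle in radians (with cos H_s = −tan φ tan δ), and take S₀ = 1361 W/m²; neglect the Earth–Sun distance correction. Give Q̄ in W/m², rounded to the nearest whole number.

−tan φ tan δ = −(0.1566)(0.3640) = -0.0570; H_s = arccos(-0.0570) = 93.27°. In radians, H_s = 1.6279.
H_s sin φ sin δ = 1.6279 × 0.1547 × 0.3420 = 0.0861.
cos φ cos δ sin H_s = 0.9880 × 0.9397 × 0.9984 = 0.9269.
Q̄ = (1361/π) × (0.0861 + 0.9269) = 433.22 × 1.0130 = 438.85 W/m².

439 W/m²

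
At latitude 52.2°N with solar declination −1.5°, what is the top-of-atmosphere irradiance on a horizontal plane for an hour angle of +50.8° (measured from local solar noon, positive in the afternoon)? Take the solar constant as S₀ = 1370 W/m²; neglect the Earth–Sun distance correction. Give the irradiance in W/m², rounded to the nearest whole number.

With φ = 52.2°, δ = -1.5°, H = 50.80°: sin φ sin δ = -0.0207, cos φ cos δ cos H = 0.3872, so cos θ_z = 0.3665.
Top-of-atmosphere irradiance = S₀ cos θ_z = 1370 × 0.3665 = 502.10 W/m².

502 W/m²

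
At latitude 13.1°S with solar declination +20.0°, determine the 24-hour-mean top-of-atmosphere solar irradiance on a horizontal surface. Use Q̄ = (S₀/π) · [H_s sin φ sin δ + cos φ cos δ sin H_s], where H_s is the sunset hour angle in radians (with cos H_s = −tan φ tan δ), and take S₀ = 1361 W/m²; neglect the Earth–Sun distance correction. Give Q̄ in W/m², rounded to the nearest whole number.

−tan φ tan δ = −(-0.2327)(0.3640) = 0.0847; H_s = arccos(0.0847) = 85.14°. In radians, H_s = 1.4860.
H_s sin φ sin δ = 1.4860 × -0.2267 × 0.3420 = -0.1152.
cos φ cos δ sin H_s = 0.9740 × 0.9397 × 0.9964 = 0.9120.
Q̄ = (1361/π) × (-0.1152 + 0.9120) = 433.22 × 0.7968 = 345.19 W/m².

345 W/m²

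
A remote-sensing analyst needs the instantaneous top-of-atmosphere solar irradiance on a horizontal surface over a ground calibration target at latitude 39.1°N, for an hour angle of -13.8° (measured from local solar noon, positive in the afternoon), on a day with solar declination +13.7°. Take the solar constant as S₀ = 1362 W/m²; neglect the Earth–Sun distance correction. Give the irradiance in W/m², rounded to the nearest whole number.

cos θ_z = sin(39.1°) sin(13.7°) + cos(39.1°) cos(13.7°) cos(-13.80°) = 0.1494 + 0.7322 = 0.8816.
Top-of-atmosphere irradiance = S₀ cos θ_z = 1362 × 0.8816 = 1200.74 W/m².

1201 W/m²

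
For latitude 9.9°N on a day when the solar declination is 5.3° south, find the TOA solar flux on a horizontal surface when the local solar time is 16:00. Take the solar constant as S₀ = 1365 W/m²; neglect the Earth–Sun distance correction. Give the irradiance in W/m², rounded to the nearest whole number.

Hour angle H = 15° × (16 − 12) = 60.00°.
cos θ_z = sin φ sin δ + cos φ cos δ cos H = (0.1719)(-0.0924) + (0.9851)(0.9957)(0.5000) = 0.4745.
Top-of-atmosphere irradiance = S₀ cos θ_z = 1365 × 0.4745 = 647.69 W/m².

648 W/m²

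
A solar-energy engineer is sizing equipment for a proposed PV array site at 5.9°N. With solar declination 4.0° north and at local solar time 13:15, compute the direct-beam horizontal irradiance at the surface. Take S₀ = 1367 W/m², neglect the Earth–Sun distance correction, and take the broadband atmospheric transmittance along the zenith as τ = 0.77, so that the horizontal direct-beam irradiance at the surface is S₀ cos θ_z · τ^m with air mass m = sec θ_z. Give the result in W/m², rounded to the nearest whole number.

982 W/m²

Hour angle H = 15° × (13.25 − 12) = 18.75°.
With φ = 5.9°, δ = 4.0°, H = 18.75°: sin φ sin δ = 0.0072, cos φ cos δ cos H = 0.9396, so cos θ_z = 0.9468.
Air mass m = 1/cos θ_z = 1/0.9468 = 1.056; τ^m = 0.77^1.056 = 0.7588.
Surface direct beam = 1367 × 0.9468 × 0.7588 = 982.10 W/m².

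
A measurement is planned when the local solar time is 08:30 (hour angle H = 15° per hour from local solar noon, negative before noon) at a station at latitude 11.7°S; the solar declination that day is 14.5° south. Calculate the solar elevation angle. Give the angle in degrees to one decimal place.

Hour angle H = 15° × (8.5 − 12) = -52.50°.
cos θ_z = sin(-11.7°) sin(-14.5°) + cos(-11.7°) cos(-14.5°) cos(-52.50°) = 0.0508 + 0.5771 = 0.6279.
θ_z = arccos(0.6279) = 51.10°, so the elevation is 90° − 51.10° = 38.90°.

38.9°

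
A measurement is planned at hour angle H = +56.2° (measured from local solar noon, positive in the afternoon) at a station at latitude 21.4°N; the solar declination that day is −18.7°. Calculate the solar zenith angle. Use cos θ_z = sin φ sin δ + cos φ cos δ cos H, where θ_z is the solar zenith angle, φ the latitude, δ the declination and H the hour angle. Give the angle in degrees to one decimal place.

68.1°

With φ = 21.4°, δ = -18.7°, H = 56.20°: sin φ sin δ = -0.1170, cos φ cos δ cos H = 0.4906, so cos θ_z = 0.3736.
θ_z = arccos(0.3736) = 68.06°.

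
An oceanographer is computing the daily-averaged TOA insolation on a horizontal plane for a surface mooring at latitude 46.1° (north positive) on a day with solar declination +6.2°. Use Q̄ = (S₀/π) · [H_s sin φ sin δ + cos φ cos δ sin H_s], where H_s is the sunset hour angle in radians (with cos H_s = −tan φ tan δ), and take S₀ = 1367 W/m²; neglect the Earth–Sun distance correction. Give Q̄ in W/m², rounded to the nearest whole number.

cos H_s = −tan(46.1°) · tan(6.2°) = -0.1129, so H_s = arccos(-0.1129) = 96.48°. In radians, H_s = 1.6839.
H_s sin φ sin δ = 1.6839 × 0.7206 × 0.1080 = 0.1310.
cos φ cos δ sin H_s = 0.6934 × 0.9942 × 0.9936 = 0.6850.
Q̄ = (1367/π) × (0.1310 + 0.6850) = 435.13 × 0.8160 = 355.07 W/m².

355 W/m²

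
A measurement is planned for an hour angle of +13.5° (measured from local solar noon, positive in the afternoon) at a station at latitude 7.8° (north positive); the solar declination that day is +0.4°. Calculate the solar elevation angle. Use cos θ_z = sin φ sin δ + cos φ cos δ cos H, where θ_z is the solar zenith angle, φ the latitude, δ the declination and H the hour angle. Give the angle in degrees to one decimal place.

With φ = 7.8°, δ = 0.4°, H = 13.50°: sin φ sin δ = 0.0009, cos φ cos δ cos H = 0.9633, so cos θ_z = 0.9642.
θ_z = arccos(0.9642) = 15.38°, so the elevation is 90° − 15.38° = 74.62°.

74.6°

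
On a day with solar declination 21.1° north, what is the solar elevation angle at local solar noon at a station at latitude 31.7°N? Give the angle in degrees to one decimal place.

At local solar noon the hour angle is zero, so the elevation is 90° − |φ − δ| = 90° − |31.7° − (21.1°)| = 90° − 10.6° = 79.4°.

79.4°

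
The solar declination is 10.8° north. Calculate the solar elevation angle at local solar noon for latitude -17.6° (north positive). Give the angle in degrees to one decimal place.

At local solar noon the hour angle is zero, so the elevation is 90° − |φ − δ| = 90° − |-17.6° − (10.8°)| = 90° − 28.4° = 61.6°.

61.6°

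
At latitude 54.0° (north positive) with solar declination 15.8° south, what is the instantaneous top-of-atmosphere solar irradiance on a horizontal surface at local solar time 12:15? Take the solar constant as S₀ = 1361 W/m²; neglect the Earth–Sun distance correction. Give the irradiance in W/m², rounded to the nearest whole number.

468 W/m²

Hour angle H = 15° × (12.25 − 12) = 3.75°.
cos θ_z = sin φ sin δ + cos φ cos δ cos H = (0.8090)(-0.2723) + (0.5878)(0.9622)(0.9979) = 0.3441.
Top-of-atmosphere irradiance = S₀ cos θ_z = 1361 × 0.3441 = 468.32 W/m².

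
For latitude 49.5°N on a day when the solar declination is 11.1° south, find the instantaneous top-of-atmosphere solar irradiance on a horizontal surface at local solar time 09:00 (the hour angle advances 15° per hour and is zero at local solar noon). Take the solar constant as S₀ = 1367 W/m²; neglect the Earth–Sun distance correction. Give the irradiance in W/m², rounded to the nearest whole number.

Hour angle H = 15° × (9 − 12) = -45.00°.
With φ = 49.5°, δ = -11.1°, H = -45.00°: sin φ sin δ = -0.1464, cos φ cos δ cos H = 0.4506, so cos θ_z = 0.3042.
Top-of-atmosphere irradiance = S₀ cos θ_z = 1367 × 0.3042 = 415.84 W/m².

416 W/m²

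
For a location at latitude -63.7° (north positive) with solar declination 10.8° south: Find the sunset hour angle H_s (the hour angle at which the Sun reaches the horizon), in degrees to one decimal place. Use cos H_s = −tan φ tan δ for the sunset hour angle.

cos H_s = −tan(-63.7°) · tan(-10.8°) = -0.3860, so H_s = arccos(-0.3860) = 112.71°.

112.7°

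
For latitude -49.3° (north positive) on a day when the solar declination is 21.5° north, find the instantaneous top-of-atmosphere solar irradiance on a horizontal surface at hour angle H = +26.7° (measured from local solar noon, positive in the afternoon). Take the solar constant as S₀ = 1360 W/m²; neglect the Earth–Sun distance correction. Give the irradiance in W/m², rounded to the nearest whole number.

cos θ_z = sin φ sin δ + cos φ cos δ cos H = (-0.7581)(0.3665) + (0.6521)(0.9304)(0.8934) = 0.2642.
Top-of-atmosphere irradiance = S₀ cos θ_z = 1360 × 0.2642 = 359.31 W/m².

359 W/m²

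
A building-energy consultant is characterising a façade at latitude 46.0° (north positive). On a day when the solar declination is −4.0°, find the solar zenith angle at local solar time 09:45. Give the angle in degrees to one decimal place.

Hour angle H = 15° × (9.75 − 12) = -33.75°.
cos θ_z = sin(46.0°) sin(-4.0°) + cos(46.0°) cos(-4.0°) cos(-33.75°) = -0.0502 + 0.5762 = 0.5260.
θ_z = arccos(0.5260) = 58.26°.

58.3°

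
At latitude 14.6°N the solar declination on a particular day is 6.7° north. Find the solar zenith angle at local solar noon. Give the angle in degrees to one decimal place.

At local solar noon the hour angle is zero, so the zenith angle is |φ − δ| = |14.6° − (6.7°)| = 7.9°.

7.9°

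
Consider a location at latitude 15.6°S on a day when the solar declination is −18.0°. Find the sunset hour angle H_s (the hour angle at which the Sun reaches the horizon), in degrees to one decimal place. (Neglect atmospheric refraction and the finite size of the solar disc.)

95.2°

The sunset hour angle satisfies cos H_s = −tan φ tan δ = -0.0907, giving H_s = 95.20°.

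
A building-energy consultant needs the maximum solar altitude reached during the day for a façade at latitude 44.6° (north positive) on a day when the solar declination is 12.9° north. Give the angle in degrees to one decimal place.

58.3°

At local solar noon the hour angle is zero, so the elevation is 90° − |φ − δ| = 90° − |44.6° − (12.9°)| = 90° − 31.7° = 58.3°.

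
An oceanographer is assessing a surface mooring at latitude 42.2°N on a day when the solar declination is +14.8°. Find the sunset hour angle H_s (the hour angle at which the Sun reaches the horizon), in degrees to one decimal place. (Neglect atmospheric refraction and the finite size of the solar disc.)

The sunset hour angle satisfies cos H_s = −tan φ tan δ = -0.2396, giving H_s = 103.86°.

103.9°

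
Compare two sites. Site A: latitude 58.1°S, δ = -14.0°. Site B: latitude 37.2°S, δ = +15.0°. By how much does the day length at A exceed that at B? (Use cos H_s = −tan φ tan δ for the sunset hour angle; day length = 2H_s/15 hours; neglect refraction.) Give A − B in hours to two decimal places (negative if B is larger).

A: H_s = arccos(−tan -58.1° · tan -14.0°) = 113.61°, so 2H_s/15 = 15.1480 h.
B: H_s = arccos(−tan -37.2° · tan 15.0°) = 78.27°, so 2H_s/15 = 10.4360 h.
A − B = 15.1480 − 10.4360 = 4.7120 h.

+4.71 h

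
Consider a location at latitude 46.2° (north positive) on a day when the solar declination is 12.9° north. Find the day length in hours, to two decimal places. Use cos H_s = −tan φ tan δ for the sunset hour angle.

13.84 hours

cos H_s = −tan(46.2°) · tan(12.9°) = -0.2388, so H_s = arccos(-0.2388) = 103.82°.
Day length = 2 H_s / 15° h⁻¹ = 207.64° / 15 = 13.843 h.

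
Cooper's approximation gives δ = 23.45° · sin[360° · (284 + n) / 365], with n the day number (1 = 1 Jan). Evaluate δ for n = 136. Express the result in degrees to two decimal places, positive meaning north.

+19.03°

360 × (284 + 136) / 365 = 414.247°; sin(414.247°) = 0.8115.
δ = 23.45 × 0.8115 = 19.030° ≈ +19.03°.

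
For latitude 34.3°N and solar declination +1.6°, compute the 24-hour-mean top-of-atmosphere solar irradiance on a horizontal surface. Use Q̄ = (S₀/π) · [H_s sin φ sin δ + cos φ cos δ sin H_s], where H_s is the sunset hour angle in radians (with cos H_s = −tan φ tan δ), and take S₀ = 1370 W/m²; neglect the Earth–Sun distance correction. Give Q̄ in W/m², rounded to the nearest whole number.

The sunset hour angle satisfies cos H_s = −tan φ tan δ = -0.0191, giving H_s = 91.09°. In radians, H_s = 1.5898.
H_s sin φ sin δ = 1.5898 × 0.5635 × 0.0279 = 0.0250.
cos φ cos δ sin H_s = 0.8261 × 0.9996 × 0.9998 = 0.8256.
Q̄ = (1370/π) × (0.0250 + 0.8256) = 436.08 × 0.8506 = 370.93 W/m².

371 W/m²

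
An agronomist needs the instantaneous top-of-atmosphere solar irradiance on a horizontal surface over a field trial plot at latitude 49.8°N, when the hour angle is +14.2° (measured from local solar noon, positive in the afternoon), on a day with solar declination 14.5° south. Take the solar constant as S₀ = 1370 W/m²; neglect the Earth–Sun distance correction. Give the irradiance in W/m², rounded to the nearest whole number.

568 W/m²

cos θ_z = sin φ sin δ + cos φ cos δ cos H = (0.7638)(-0.2504) + (0.6455)(0.9681)(0.9694) = 0.4145.
Top-of-atmosphere irradiance = S₀ cos θ_z = 1370 × 0.4145 = 567.87 W/m².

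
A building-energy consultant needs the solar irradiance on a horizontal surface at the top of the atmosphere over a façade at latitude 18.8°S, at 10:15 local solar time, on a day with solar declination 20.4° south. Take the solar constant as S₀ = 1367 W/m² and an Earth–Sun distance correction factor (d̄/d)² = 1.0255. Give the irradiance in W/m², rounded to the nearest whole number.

Hour angle H = 15° × (10.25 − 12) = -26.25°.
cos θ_z = sin(-18.8°) sin(-20.4°) + cos(-18.8°) cos(-20.4°) cos(-26.25°) = 0.1123 + 0.7958 = 0.9081.
Top-of-atmosphere irradiance = S₀ (d̄/d)² cos θ_z = 1367 × 1.0255 × 0.9081 = 1273.03 W/m².

1273 W/m²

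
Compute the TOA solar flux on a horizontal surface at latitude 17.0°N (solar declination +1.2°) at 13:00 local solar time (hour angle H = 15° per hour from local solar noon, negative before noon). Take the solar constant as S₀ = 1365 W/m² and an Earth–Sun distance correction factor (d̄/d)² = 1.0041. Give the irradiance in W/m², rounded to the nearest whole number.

Hour angle H = 15° × (13 − 12) = 15.00°.
cos θ_z = sin(17.0°) sin(1.2°) + cos(17.0°) cos(1.2°) cos(15.00°) = 0.0061 + 0.9235 = 0.9296.
Top-of-atmosphere irradiance = S₀ (d̄/d)² cos θ_z = 1365 × 1.0041 × 0.9296 = 1274.11 W/m².

1274 W/m²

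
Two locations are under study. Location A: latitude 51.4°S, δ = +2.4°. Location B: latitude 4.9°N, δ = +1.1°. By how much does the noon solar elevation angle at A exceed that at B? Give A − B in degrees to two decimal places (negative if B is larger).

A: 90° − |-51.4 − (2.4)| = 36.20°.
B: 90° − |4.9 − (1.1)| = 86.20°.
A − B = 36.20 − 86.20 = -50.00°.

-50.00°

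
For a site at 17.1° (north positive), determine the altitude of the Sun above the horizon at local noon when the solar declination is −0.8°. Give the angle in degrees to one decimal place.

72.1°

At local solar noon the hour angle is zero, so the elevation is 90° − |φ − δ| = 90° − |17.1° − (-0.8°)| = 90° − 17.9° = 72.1°.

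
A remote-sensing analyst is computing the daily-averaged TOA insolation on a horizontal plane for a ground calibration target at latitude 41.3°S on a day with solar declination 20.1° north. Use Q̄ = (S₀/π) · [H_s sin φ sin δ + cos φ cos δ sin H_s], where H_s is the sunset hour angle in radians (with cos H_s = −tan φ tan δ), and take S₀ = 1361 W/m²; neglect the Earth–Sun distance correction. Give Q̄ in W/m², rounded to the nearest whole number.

−tan φ tan δ = −(-0.8785)(0.3659) = 0.3214; H_s = arccos(0.3214) = 71.25°. In radians, H_s = 1.2435.
H_s sin φ sin δ = 1.2435 × -0.6600 × 0.3437 = -0.2821.
cos φ cos δ sin H_s = 0.7513 × 0.9391 × 0.9469 = 0.6681.
Q̄ = (1361/π) × (-0.2821 + 0.6681) = 433.22 × 0.3860 = 167.22 W/m².

167 W/m²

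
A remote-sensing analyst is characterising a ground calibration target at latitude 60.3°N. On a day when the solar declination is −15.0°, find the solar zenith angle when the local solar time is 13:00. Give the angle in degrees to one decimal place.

Hour angle H = 15° × (13 − 12) = 15.00°.
With φ = 60.3°, δ = -15.0°, H = 15.00°: sin φ sin δ = -0.2248, cos φ cos δ cos H = 0.4623, so cos θ_z = 0.2375.
θ_z = arccos(0.2375) = 76.26°.

76.3°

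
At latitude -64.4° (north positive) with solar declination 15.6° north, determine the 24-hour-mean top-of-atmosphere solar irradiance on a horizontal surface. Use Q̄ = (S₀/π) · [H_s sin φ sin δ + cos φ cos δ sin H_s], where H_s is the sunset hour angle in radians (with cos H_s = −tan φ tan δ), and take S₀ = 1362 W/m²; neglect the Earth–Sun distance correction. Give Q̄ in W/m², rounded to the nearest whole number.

47 W/m²

cos H_s = −tan(-64.4°) · tan(15.6°) = 0.5827, so H_s = arccos(0.5827) = 54.36°. In radians, H_s = 0.9488.
H_s sin φ sin δ = 0.9488 × -0.9018 × 0.2689 = -0.2301.
cos φ cos δ sin H_s = 0.4321 × 0.9632 × 0.8127 = 0.3382.
Q̄ = (1362/π) × (-0.2301 + 0.3382) = 433.54 × 0.1081 = 46.87 W/m².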